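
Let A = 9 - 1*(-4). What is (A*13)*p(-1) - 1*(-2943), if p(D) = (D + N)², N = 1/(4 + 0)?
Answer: 48609/16 ≈ 3038.1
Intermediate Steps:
N = ¼ (N = 1/4 = ¼ ≈ 0.25000)
A = 13 (A = 9 + 4 = 13)
p(D) = (¼ + D)² (p(D) = (D + ¼)² = (¼ + D)²)
(A*13)*p(-1) - 1*(-2943) = (13*13)*((1 + 4*(-1))²/16) - 1*(-2943) = 169*((1 - 4)²/16) + 2943 = 169*((1/16)*(-3)²) + 2943 = 169*((1/16)*9) + 2943 = 169*(9/16) + 2943 = 1521/16 + 2943 = 48609/16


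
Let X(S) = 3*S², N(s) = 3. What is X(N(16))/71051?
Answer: 27/71051 ≈ 0.00038001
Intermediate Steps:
X(N(16))/71051 = (3*3²)/71051 = (3*9)*(1/71051) = 27*(1/71051) = 27/71051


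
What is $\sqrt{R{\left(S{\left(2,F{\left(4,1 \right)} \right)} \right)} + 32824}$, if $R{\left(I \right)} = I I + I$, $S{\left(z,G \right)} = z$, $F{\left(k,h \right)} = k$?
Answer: $7 \sqrt{670} \approx 181.19$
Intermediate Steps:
$R{\left(I \right)} = I + I^{2}$ ($R{\left(I \right)} = I^{2} + I = I + I^{2}$)
$\sqrt{R{\left(S{\left(2,F{\left(4,1 \right)} \right)} \right)} + 32824} = \sqrt{2 \left(1 + 2\right) + 32824} = \sqrt{2 \cdot 3 + 32824} = \sqrt{6 + 32824} = \sqrt{32830} = 7 \sqrt{670}$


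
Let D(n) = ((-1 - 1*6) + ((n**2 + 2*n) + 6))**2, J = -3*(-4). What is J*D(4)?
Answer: 6348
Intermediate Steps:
J = 12
D(n) = (-1 + n**2 + 2*n)**2 (D(n) = ((-1 - 6) + (6 + n**2 + 2*n))**2 = (-7 + (6 + n**2 + 2*n))**2 = (-1 + n**2 + 2*n)**2)
J*D(4) = 12*(-1 + 4**2 + 2*4)**2 = 12*(-1 + 16 + 8)**2 = 12*23**2 = 12*529 = 6348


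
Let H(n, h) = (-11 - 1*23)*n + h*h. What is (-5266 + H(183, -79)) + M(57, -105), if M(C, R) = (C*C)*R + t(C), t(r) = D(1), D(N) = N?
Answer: -346391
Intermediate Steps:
t(r) = 1
M(C, R) = 1 + R*C² (M(C, R) = (C*C)*R + 1 = C²*R + 1 = R*C² + 1 = 1 + R*C²)
H(n, h) = h² - 34*n (H(n, h) = (-11 - 23)*n + h² = -34*n + h² = h² - 34*n)
(-5266 + H(183, -79)) + M(57, -105) = (-5266 + ((-79)² - 34*183)) + (1 - 105*57²) = (-5266 + (6241 - 6222)) + (1 - 105*3249) = (-5266 + 19) + (1 - 341145) = -5247 - 341144 = -346391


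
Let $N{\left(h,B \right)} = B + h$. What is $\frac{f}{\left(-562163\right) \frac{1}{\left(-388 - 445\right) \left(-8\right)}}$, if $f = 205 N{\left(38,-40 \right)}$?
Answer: $\frac{390320}{80309} \approx 4.8602$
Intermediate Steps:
$f = -410$ ($f = 205 \left(-40 + 38\right) = 205 \left(-2\right) = -410$)
$\frac{f}{\left(-562163\right) \frac{1}{\left(-388 - 445\right) \left(-8\right)}} = - \frac{410}{\left(-562163\right) \frac{1}{\left(-388 - 445\right) \left(-8\right)}} = - \frac{410}{\left(-562163\right) \frac{1}{\left(-833\right) \left(-8\right)}} = - \frac{410}{\left(-562163\right) \frac{1}{6664}} = - \frac{410}{- \frac{80309}{952}} = \left(-410\right) \left(- \frac{952}{80309}\right) = \frac{390320}{80309}$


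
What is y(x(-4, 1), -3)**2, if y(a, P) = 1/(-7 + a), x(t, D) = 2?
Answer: 1/25 ≈ 0.040000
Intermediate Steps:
y(x(-4, 1), -3)**2 = (1/(-7 + 2))**2 = (1/(-5))**2 = (-1/5)**2 = 1/25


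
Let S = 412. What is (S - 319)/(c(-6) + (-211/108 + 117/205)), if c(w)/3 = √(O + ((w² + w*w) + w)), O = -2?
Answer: 2059020/500741 ≈ 4.1119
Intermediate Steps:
c(w) = 3*√(-2 + w + 2*w²) (c(w) = 3*√(-2 + ((w² + w*w) + w)) = 3*√(-2 + ((w² + w²) + w)) = 3*√(-2 + (2*w² + w)) = 3*√(-2 + (w + 2*w²)) = 3*√(-2 + w + 2*w²))
(S - 319)/(c(-6) + (-211/108 + 117/205)) = (412 - 319)/(3*√(-2 - 6 + 2*(-6)²) + (-211/108 + 117/205)) = 93/(3*√(-2 - 6 + 2*36) + (-211*1/108 + 117*(1/205))) = 93/(3*√(-2 - 6 + 72) + (-211/108 + 117/205)) = 93/(3*√64 - 30619/22140) = 93/(3*8 - 30619/22140) = 93/(24 - 30619/22140) = 93/(500741/22140) = 93*(22140/500741) = 2059020/500741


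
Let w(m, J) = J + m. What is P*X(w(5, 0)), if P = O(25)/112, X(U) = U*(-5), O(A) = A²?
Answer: -15625/112 ≈ -139.51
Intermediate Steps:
X(U) = -5*U
P = 625/112 (P = 25²/112 = 625*(1/112) = 625/112 ≈ 5.5804)
P*X(w(5, 0)) = 625*(-5*(0 + 5))/112 = 625*(-5*5)/112 = (625/112)*(-25) = -15625/112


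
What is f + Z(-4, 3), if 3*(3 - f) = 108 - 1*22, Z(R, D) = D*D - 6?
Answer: -68/3 ≈ -22.667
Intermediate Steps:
Z(R, D) = -6 + D² (Z(R, D) = D² - 6 = -6 + D²)
f = -77/3 (f = 3 - (108 - 1*22)/3 = 3 - (108 - 22)/3 = 3 - ⅓*86 = 3 - 86/3 = -77/3 ≈ -25.667)
f + Z(-4, 3) = -77/3 + (-6 + 3²) = -77/3 + (-6 + 9) = -77/3 + 3 = -68/3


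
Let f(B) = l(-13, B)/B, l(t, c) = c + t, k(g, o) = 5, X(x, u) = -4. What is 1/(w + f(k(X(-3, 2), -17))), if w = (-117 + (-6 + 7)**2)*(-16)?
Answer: 5/9272 ≈ 0.00053926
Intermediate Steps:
w = 1856 (w = (-117 + 1**2)*(-16) = (-117 + 1)*(-16) = -116*(-16) = 1856)
f(B) = (-13 + B)/B (f(B) = (B - 13)/B = (-13 + B)/B)
1/(w + f(k(X(-3, 2), -17))) = 1/(1856 + (-13 + 5)/5) = 1/(1856 + (1/5)*(-8)) = 1/(1856 - 8/5) = 1/(9272/5) = 5/9272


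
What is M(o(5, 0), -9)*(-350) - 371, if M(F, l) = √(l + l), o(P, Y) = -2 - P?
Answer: -371 - 1050*I*√2 ≈ -371.0 - 1484.9*I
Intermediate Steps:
M(F, l) = √2*√l (M(F, l) = √(2*l) = √2*√l)
M(o(5, 0), -9)*(-350) - 371 = (√2*√(-9))*(-350) - 371 = (√2*(3*I))*(-350) - 371 = (3*I*√2)*(-350) - 371 = -1050*I*√2 - 371 = -371 - 1050*I*√2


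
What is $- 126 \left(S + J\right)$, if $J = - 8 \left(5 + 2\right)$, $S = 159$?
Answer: $-12978$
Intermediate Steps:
$J = -56$ ($J = \left(-8\right) 7 = -56$)
$- 126 \left(S + J\right) = - 126 \left(159 - 56\right) = \left(-126\right) 103 = -12978$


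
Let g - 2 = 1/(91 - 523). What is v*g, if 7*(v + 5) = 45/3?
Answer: -4315/756 ≈ -5.7077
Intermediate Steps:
v = -20/7 (v = -5 + (45/3)/7 = -5 + (45*(⅓))/7 = -5 + (⅐)*15 = -5 + 15/7 = -20/7 ≈ -2.8571)
g = 863/432 (g = 2 + 1/(91 - 523) = 2 + 1/(-432) = 2 - 1/432 = 863/432 ≈ 1.9977)
v*g = -20/7*863/432 = -4315/756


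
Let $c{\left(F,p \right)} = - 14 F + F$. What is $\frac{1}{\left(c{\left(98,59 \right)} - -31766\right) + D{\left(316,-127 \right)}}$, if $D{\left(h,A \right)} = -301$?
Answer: $\frac{1}{30191} \approx 3.3122 \cdot 10^{-5}$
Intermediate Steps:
$c{\left(F,p \right)} = - 13 F$
$\frac{1}{\left(c{\left(98,59 \right)} - -31766\right) + D{\left(316,-127 \right)}} = \frac{1}{\left(\left(-13\right) 98 - -31766\right) - 301} = \frac{1}{\left(-1274 + 31766\right) - 301} = \frac{1}{30492 - 301} = \frac{1}{30191}$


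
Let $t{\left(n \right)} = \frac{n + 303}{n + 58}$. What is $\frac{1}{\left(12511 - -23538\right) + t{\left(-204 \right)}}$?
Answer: $\frac{146}{5263055} \approx 2.7741 \cdot 10^{-5}$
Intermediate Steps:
$t{\left(n \right)} = \frac{303 + n}{58 + n}$
$\frac{1}{\left(12511 - -23538\right) + t{\left(-204 \right)}} = \frac{1}{\left(12511 - -23538\right) + \frac{303 - 204}{58 - 204}} = \frac{1}{\left(12511 + 23538\right) + \frac{1}{-146} \cdot 99} = \frac{1}{36049 - \frac{99}{146}} = \frac{1}{\frac{5263055}{146}} = \frac{146}{5263055}$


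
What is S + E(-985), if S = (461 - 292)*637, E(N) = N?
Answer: 106668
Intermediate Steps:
S = 107653 (S = 169*637 = 107653)
S + E(-985) = 107653 - 985 = 106668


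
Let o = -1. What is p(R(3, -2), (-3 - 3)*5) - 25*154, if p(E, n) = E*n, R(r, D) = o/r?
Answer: -3840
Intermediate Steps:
R(r, D) = -1/r
p(R(3, -2), (-3 - 3)*5) - 25*154 = (-1/3)*((-3 - 3)*5) - 25*154 = (-1*⅓)*(-6*5) - 3850 = -⅓*(-30) - 3850 = 10 - 3850 = -3840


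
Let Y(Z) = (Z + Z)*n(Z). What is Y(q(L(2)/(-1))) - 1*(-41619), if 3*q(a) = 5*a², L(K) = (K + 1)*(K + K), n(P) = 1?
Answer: 42099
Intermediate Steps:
L(K) = 2*K*(1 + K) (L(K) = (1 + K)*(2*K) = 2*K*(1 + K))
q(a) = 5*a²/3 (q(a) = (5*a²)/3 = 5*a²/3)
Y(Z) = 2*Z (Y(Z) = (Z + Z)*1 = (2*Z)*1 = 2*Z)
Y(q(L(2)/(-1))) - 1*(-41619) = 2*(5*((2*2*(1 + 2))/(-1))²/3) - 1*(-41619) = 2*(5*((2*2*3)*(-1))²/3) + 41619 = 2*(5*(12*(-1))²/3) + 41619 = 2*((5/3)*(-12)²) + 41619 = 2*((5/3)*144) + 41619 = 2*240 + 41619 = 480 + 41619 = 42099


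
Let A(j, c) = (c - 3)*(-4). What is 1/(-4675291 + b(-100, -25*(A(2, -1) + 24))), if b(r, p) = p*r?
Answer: -1/4575291 ≈ -2.1857e-7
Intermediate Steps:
A(j, c) = 12 - 4*c (A(j, c) = (-3 + c)*(-4) = 12 - 4*c)
1/(-4675291 + b(-100, -25*(A(2, -1) + 24))) = 1/(-4675291 - 25*((12 - 4*(-1)) + 24)*(-100)) = 1/(-4675291 - 25*((12 + 4) + 24)*(-100)) = 1/(-4675291 - 25*(16 + 24)*(-100)) = 1/(-4675291 - 25*40*(-100)) = 1/(-4675291 - 1000*(-100)) = 1/(-4675291 + 100000) = 1/(-4575291) = -1/4575291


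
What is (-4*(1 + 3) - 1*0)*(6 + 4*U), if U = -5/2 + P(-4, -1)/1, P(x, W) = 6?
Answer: -320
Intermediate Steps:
U = 7/2 (U = -5/2 + 6/1 = -5*1/2 + 6*1 = -5/2 + 6 = 7/2 ≈ 3.5000)
(-4*(1 + 3) - 1*0)*(6 + 4*U) = (-4*(1 + 3) - 1*0)*(6 + 4*(7/2)) = (-4*4 + 0)*(6 + 14) = (-16 + 0)*20 = -16*20 = -320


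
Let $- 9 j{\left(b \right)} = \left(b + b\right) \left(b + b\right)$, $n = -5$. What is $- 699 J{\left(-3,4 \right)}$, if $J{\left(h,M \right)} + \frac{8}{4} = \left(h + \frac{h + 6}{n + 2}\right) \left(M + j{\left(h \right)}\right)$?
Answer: $1398$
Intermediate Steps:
$j{\left(b \right)} = - \frac{4 b^{2}}{9}$ ($j{\left(b \right)} = - \frac{\left(b + b\right) \left(b + b\right)}{9} = - \frac{2 b 2 b}{9} = - \frac{4 b^{2}}{9}$)
$J{\left(h,M \right)} = -2 + \left(-2 + \frac{2 h}{3}\right) \left(M - \frac{4 h^{2}}{9}\right)$ ($J{\left(h,M \right)} = -2 + \left(h + \frac{h + 6}{-5 + 2}\right) \left(M - \frac{4 h^{2}}{9}\right) = -2 + \left(h + \frac{6 + h}{-3}\right) \left(M - \frac{4 h^{2}}{9}\right) = -2 + \left(h + \left(6 + h\right) \left(- \frac{1}{3}\right)\right) \left(M - \frac{4 h^{2}}{9}\right) = -2 + \left(h - \left(2 + \frac{h}{3}\right)\right) \left(M - \frac{4 h^{2}}{9}\right) = -2 + \left(-2 + \frac{2 h}{3}\right) \left(M - \frac{4 h^{2}}{9}\right)$)
$- 699 J{\left(-3,4 \right)} = - 699 \left(-2 - 8 - \frac{8 \left(-3\right)^{3}}{27} + \frac{8 \left(-3\right)^{2}}{9} + \frac{2}{3} \cdot 4 \left(-3\right)\right) = - 699 \left(-2 - 8 - -8 + \frac{8}{9} \cdot 9 - 8\right) = - 699 \left(-2 - 8 + 8 + 8 - 8\right) = \left(-699\right) \left(-2\right) = 1398$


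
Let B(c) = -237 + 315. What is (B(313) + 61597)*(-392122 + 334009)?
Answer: -3584119275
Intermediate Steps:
B(c) = 78
(B(313) + 61597)*(-392122 + 334009) = (78 + 61597)*(-392122 + 334009) = 61675*(-58113) = -3584119275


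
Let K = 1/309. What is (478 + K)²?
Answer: 21816176209/95481 ≈ 2.2849e+5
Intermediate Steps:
K = 1/309 ≈ 0.0032362
(478 + K)² = (478 + 1/309)² = (147703/309)² = 21816176209/95481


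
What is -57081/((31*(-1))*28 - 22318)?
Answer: 57081/23186 ≈ 2.4619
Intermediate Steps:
-57081/((31*(-1))*28 - 22318) = -57081/(-31*28 - 22318) = -57081/(-868 - 22318) = -57081/(-23186) = -57081*(-1/23186) = 57081/23186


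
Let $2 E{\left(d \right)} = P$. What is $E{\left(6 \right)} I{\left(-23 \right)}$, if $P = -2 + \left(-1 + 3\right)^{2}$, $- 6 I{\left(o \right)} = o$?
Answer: $\frac{23}{6} \approx 3.8333$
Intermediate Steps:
$I{\left(o \right)} = - \frac{o}{6}$
$P = 2$ ($P = -2 + 2^{2} = -2 + 4 = 2$)
$E{\left(d \right)} = 1$ ($E{\left(d \right)} = \frac{1}{2} \cdot 2 = 1$)
$E{\left(6 \right)} I{\left(-23 \right)} = 1 \left(\left(- \frac{1}{6}\right) \left(-23\right)\right) = 1 \cdot \frac{23}{6} = \frac{23}{6}$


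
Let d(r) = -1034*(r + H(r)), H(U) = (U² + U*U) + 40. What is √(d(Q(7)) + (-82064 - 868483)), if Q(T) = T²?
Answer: 7*I*√122609 ≈ 2451.1*I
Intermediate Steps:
H(U) = 40 + 2*U² (H(U) = (U² + U²) + 40 = 2*U² + 40 = 40 + 2*U²)
d(r) = -41360 - 2068*r² - 1034*r (d(r) = -1034*(r + (40 + 2*r²)) = -1034*(40 + r + 2*r²) = -41360 - 2068*r² - 1034*r)
√(d(Q(7)) + (-82064 - 868483)) = √((-41360 - 2068*(7²)² - 1034*7²) + (-82064 - 868483)) = √((-41360 - 2068*49² - 1034*49) - 950547) = √((-41360 - 2068*2401 - 50666) - 950547) = √((-41360 - 4965268 - 50666) - 950547) = √(-5057294 - 950547) = √(-6007841) = 7*I*√122609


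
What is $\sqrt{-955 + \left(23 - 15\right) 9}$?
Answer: $i \sqrt{883} \approx 29.715 i$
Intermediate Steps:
$\sqrt{-955 + \left(23 - 15\right) 9} = \sqrt{-955 + 8 \cdot 9} = \sqrt{-955 + 72} = \sqrt{-883} = i \sqrt{883}$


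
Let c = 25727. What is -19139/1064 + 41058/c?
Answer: -448703341/27373528 ≈ -16.392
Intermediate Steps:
-19139/1064 + 41058/c = -19139/1064 + 41058/25727 = -448703341/27373528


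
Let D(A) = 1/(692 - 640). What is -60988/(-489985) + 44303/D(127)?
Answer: 1128805944648/489985 ≈ 2.3038e+6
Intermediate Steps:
D(A) = 1/52
-60988/(-489985) + 44303/D(127) = -60988/(-489985) + 44303/(1/52) = -60988*(-1/489985) + 44303*52 = 60988/489985 + 2303756 = 1128805944648/489985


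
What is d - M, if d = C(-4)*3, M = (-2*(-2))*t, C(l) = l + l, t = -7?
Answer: 4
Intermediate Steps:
C(l) = 2*l
M = -28 (M = -2*(-2)*(-7) = 4*(-7) = -28)
d = -24 (d = (2*(-4))*3 = -8*3 = -24)
d - M = -24 - 1*(-28) = -24 + 28 = 4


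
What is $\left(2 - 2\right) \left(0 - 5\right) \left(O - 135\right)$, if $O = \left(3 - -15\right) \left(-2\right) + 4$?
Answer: $0$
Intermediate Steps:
$O = -32$ ($O = \left(3 + 15\right) \left(-2\right) + 4 = 18 \left(-2\right) + 4 = -36 + 4 = -32$)
$\left(2 - 2\right) \left(0 - 5\right) \left(O - 135\right) = \left(2 - 2\right) \left(0 - 5\right) \left(-32 - 135\right) = 0 \left(-5\right) \left(-167\right) = 0 \left(-167\right) = 0$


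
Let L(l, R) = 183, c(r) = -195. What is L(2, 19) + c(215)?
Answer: -12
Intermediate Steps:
L(2, 19) + c(215) = 183 - 195 = -12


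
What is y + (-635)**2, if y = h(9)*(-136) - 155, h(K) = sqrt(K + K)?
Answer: 403070 - 408*sqrt(2) ≈ 4.0249e+5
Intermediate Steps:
h(K) = sqrt(2)*sqrt(K) (h(K) = sqrt(2*K) = sqrt(2)*sqrt(K))
y = -155 - 408*sqrt(2) (y = (sqrt(2)*sqrt(9))*(-136) - 155 = (sqrt(2)*3)*(-136) - 155 = (3*sqrt(2))*(-136) - 155 = -408*sqrt(2) - 155 = -155 - 408*sqrt(2) ≈ -732.00)
y + (-635)**2 = (-155 - 408*sqrt(2)) + (-635)**2 = (-155 - 408*sqrt(2)) + 403225 = 403070 - 408*sqrt(2)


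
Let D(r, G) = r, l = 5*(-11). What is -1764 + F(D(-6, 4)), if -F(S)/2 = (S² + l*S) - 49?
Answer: -2398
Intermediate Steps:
l = -55
F(S) = 98 - 2*S² + 110*S (F(S) = -2*((S² - 55*S) - 49) = -2*(-49 + S² - 55*S) = 98 - 2*S² + 110*S)
-1764 + F(D(-6, 4)) = -1764 + (98 - 2*(-6)² + 110*(-6)) = -1764 + (98 - 2*36 - 660) = -1764 + (98 - 72 - 660) = -1764 - 634 = -2398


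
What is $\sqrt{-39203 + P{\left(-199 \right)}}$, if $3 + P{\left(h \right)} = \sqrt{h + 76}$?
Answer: $\sqrt{-39206 + i \sqrt{123}} \approx 0.028 + 198.01 i$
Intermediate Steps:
$P{\left(h \right)} = -3 + \sqrt{76 + h}$ ($P{\left(h \right)} = -3 + \sqrt{h + 76} = -3 + \sqrt{76 + h}$)
$\sqrt{-39203 + P{\left(-199 \right)}} = \sqrt{-39203 - \left(3 - \sqrt{76 - 199}\right)} = \sqrt{-39203 - \left(3 - \sqrt{-123}\right)} = \sqrt{-39203 - \left(3 - i \sqrt{123}\right)} = \sqrt{-39206 + i \sqrt{123}}$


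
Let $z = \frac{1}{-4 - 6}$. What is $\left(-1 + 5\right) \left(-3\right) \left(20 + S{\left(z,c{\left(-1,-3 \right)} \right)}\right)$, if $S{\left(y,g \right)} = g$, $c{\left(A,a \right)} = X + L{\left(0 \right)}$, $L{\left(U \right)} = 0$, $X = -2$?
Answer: $-216$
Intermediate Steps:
$z = - \frac{1}{10}$ ($z = \frac{1}{-10} = - \frac{1}{10} \approx -0.1$)
$c{\left(A,a \right)} = -2$ ($c{\left(A,a \right)} = -2 + 0 = -2$)
$\left(-1 + 5\right) \left(-3\right) \left(20 + S{\left(z,c{\left(-1,-3 \right)} \right)}\right) = \left(-1 + 5\right) \left(-3\right) \left(20 - 2\right) = 4 \left(-3\right) 18 = \left(-12\right) 18 = -216$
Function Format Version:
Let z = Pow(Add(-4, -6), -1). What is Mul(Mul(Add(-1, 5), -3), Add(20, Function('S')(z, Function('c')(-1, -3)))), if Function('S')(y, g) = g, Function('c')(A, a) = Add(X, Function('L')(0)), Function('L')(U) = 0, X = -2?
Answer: -216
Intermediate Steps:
z = Rational(-1, 10) (z = Pow(-10, -1) = Rational(-1, 10) ≈ -0.10000)
Function('c')(A, a) = -2 (Function('c')(A, a) = Add(-2, 0) = -2)
Mul(Mul(Add(-1, 5), -3), Add(20, Function('S')(z, Function('c')(-1, -3)))) = Mul(Mul(Add(-1, 5), -3), Add(20, -2)) = Mul(Mul(4, -3), 18) = Mul(-12, 18) = -216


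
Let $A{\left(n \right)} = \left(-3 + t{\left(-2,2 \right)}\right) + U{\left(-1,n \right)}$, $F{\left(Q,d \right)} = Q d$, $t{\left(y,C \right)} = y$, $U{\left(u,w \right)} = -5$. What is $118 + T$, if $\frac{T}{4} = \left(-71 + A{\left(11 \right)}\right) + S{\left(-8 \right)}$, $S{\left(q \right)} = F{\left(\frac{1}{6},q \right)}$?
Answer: $- \frac{634}{3} \approx -211.33$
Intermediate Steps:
$S{\left(q \right)} = \frac{q}{6}$
$A{\left(n \right)} = -10$ ($A{\left(n \right)} = \left(-3 - 2\right) - 5 = -5 - 5 = -10$)
$T = - \frac{988}{3}$ ($T = 4 \left(\left(-71 - 10\right) + \frac{1}{6} \left(-8\right)\right) = 4 \left(-81 - \frac{4}{3}\right) = 4 \left(- \frac{247}{3}\right) = - \frac{988}{3} \approx -329.33$)
$118 + T = 118 - \frac{988}{3} = - \frac{634}{3}$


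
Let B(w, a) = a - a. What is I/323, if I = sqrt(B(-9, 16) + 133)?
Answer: sqrt(133)/323 ≈ 0.035705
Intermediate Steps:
B(w, a) = 0
I = sqrt(133) (I = sqrt(0 + 133) = sqrt(133) ≈ 11.533)
I/323 = sqrt(133)/323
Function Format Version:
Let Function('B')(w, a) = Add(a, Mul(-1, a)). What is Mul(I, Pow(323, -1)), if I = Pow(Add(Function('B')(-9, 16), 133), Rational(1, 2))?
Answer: Mul(Rational(1, 323), Pow(133, Rational(1, 2))) ≈ 0.035705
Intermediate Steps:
Function('B')(w, a) = 0
I = Pow(133, Rational(1, 2)) (I = Pow(Add(0, 133), Rational(1, 2)) = Pow(133, Rational(1, 2)) ≈ 11.533)
Mul(I, Pow(323, -1)) = Mul(Pow(133, Rational(1, 2)), Pow(323, -1)) = Mul(Pow(133, Rational(1, 2)), Rational(1, 323)) = Mul(Rational(1, 323), Pow(133, Rational(1, 2)))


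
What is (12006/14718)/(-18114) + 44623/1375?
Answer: 60083625927/1851401750 ≈ 32.453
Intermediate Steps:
(12006/14718)/(-18114) + 44623/1375 = (12006*(1/14718))*(-1/18114) + 44623*(1/1375) = (2001/2453)*(-1/18114) + 44623/1375 = -667/14811214 + 44623/1375 = 60083625927/1851401750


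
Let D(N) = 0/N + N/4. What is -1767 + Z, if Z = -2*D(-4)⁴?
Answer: -1769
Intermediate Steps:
D(N) = N/4 (D(N) = 0 + N*(¼) = 0 + N/4 = N/4)
Z = -2 (Z = -2*1⁴ = -2*(-1)⁴ = -2*1 = -2)
-1767 + Z = -1767 - 2 = -1769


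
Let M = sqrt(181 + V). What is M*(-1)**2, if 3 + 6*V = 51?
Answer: 3*sqrt(21) ≈ 13.748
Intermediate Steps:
V = 8 (V = -1/2 + (1/6)*51 = -1/2 + 17/2 = 8)
M = 3*sqrt(21) (M = sqrt(181 + 8) = sqrt(189) = 3*sqrt(21) ≈ 13.748)
M*(-1)**2 = (3*sqrt(21))*(-1)**2 = (3*sqrt(21))*1 = 3*sqrt(21)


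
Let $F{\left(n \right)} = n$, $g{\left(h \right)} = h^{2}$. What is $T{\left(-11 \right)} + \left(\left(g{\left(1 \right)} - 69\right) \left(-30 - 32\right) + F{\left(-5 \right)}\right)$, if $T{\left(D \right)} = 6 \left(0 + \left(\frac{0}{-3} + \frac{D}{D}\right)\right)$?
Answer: $4217$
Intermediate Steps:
$T{\left(D \right)} = 6$ ($T{\left(D \right)} = 6 \left(0 + \left(0 \left(- \frac{1}{3}\right) + 1\right)\right) = 6 \left(0 + \left(0 + 1\right)\right) = 6 \left(0 + 1\right) = 6 \cdot 1 = 6$)
$T{\left(-11 \right)} + \left(\left(g{\left(1 \right)} - 69\right) \left(-30 - 32\right) + F{\left(-5 \right)}\right) = 6 - \left(5 - \left(1^{2} - 69\right) \left(-30 - 32\right)\right) = 6 - \left(5 - \left(1 - 69\right) \left(-62\right)\right) = 6 - -4211 = 6 + \left(4216 - 5\right) = 6 + 4211 = 4217$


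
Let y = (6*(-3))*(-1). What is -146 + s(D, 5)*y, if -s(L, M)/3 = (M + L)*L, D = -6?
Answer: -470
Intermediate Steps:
s(L, M) = -3*L*(L + M) (s(L, M) = -3*(M + L)*L = -3*(L + M)*L = -3*L*(L + M))
y = 18 (y = -18*(-1) = 18)
-146 + s(D, 5)*y = -146 - 3*(-6)*(-6 + 5)*18 = -146 - 3*(-6)*(-1)*18 = -146 - 18*18 = -146 - 324 = -470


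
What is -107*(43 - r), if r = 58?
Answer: 1605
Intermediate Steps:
-107*(43 - r) = -107*(43 - 1*58) = -107*(43 - 58) = -107*(-15) = 1605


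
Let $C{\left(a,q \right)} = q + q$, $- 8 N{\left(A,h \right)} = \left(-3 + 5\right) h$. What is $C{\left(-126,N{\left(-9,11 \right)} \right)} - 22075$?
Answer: $- \frac{44161}{2} \approx -22081.0$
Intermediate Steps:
$N{\left(A,h \right)} = - \frac{h}{4}$ ($N{\left(A,h \right)} = - \frac{\left(-3 + 5\right) h}{8} = - \frac{2 h}{8} = - \frac{h}{4}$)
$C{\left(a,q \right)} = 2 q$
$C{\left(-126,N{\left(-9,11 \right)} \right)} - 22075 = 2 \left(\left(- \frac{1}{4}\right) 11\right) - 22075 = 2 \left(- \frac{11}{4}\right) - 22075 = - \frac{11}{2} - 22075 = - \frac{44161}{2}$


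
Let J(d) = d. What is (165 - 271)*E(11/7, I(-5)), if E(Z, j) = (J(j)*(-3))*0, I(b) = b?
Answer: 0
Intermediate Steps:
E(Z, j) = 0 (E(Z, j) = (j*(-3))*0 = -3*j*0 = 0)
(165 - 271)*E(11/7, I(-5)) = (165 - 271)*0 = -106*0 = 0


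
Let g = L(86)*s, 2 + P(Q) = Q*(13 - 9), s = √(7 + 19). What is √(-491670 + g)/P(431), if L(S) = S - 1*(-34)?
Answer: √(-491670 + 120*√26)/1722 ≈ 0.40694*I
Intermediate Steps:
L(S) = 34 + S (L(S) = S + 34 = 34 + S)
s = √26 ≈ 5.0990
P(Q) = -2 + 4*Q (P(Q) = -2 + Q*(13 - 9) = -2 + Q*4 = -2 + 4*Q)
g = 120*√26 (g = (34 + 86)*√26 = 120*√26 ≈ 611.88)
√(-491670 + g)/P(431) = √(-491670 + 120*√26)/(-2 + 4*431) = √(-491670 + 120*√26)/(-2 + 1724) = √(-491670 + 120*√26)/1722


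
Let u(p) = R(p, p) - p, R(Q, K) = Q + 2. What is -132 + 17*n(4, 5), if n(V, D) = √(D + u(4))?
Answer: -132 + 17*√7 ≈ -87.022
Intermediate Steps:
R(Q, K) = 2 + Q
u(p) = 2 (u(p) = (2 + p) - p = 2)
n(V, D) = √(2 + D) (n(V, D) = √(D + 2) = √(2 + D))
-132 + 17*n(4, 5) = -132 + 17*√(2 + 5) = -132 + 17*√7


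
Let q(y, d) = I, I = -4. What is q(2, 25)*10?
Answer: -40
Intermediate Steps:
q(y, d) = -4
q(2, 25)*10 = -4*10 = -40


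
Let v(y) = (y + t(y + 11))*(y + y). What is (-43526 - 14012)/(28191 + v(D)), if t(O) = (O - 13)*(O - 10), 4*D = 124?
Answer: -57538/87649 ≈ -0.65646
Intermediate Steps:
D = 31 (D = (¼)*124 = 31)
t(O) = (-13 + O)*(-10 + O)
v(y) = 2*y*(-123 + (11 + y)² - 22*y) (v(y) = (y + (130 + (y + 11)² - 23*(y + 11)))*(y + y) = (y + (130 + (11 + y)² - 23*(11 + y)))*(2*y) = (y + (130 + (11 + y)² + (-253 - 23*y)))*(2*y) = (y + (-123 + (11 + y)² - 23*y))*(2*y) = (-123 + (11 + y)² - 22*y)*(2*y) = 2*y*(-123 + (11 + y)² - 22*y))
(-43526 - 14012)/(28191 + v(D)) = (-43526 - 14012)/(28191 + 2*31*(-2 + 31²)) = -57538/(28191 + 2*31*(-2 + 961)) = -57538/(28191 + 2*31*959) = -57538/(28191 + 59458) = -57538/87649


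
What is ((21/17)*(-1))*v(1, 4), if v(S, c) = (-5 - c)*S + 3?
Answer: 126/17 ≈ 7.4118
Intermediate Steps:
v(S, c) = 3 + S*(-5 - c) (v(S, c) = S*(-5 - c) + 3 = 3 + S*(-5 - c))
((21/17)*(-1))*v(1, 4) = ((21/17)*(-1))*(3 - 5*1 - 1*1*4) = ((21*(1/17))*(-1))*(3 - 5 - 4) = ((21/17)*(-1))*(-6) = -21/17*(-6) = 126/17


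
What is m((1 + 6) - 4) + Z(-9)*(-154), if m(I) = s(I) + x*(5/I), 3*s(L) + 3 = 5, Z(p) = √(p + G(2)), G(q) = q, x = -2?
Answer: -8/3 - 154*I*√7 ≈ -2.6667 - 407.45*I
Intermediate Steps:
Z(p) = √(2 + p) (Z(p) = √(p + 2) = √(2 + p))
s(L) = ⅔ (s(L) = -1 + (⅓)*5 = -1 + 5/3 = ⅔)
m(I) = ⅔ - 10/I
m((1 + 6) - 4) + Z(-9)*(-154) = (⅔ - 10/((1 + 6) - 4)) + √(2 - 9)*(-154) = (⅔ - 10/(7 - 4)) + √(-7)*(-154) = (⅔ - 10/3) + (I*√7)*(-154) = (⅔ - 10*⅓) - 154*I*√7 = (⅔ - 10/3) - 154*I*√7 = -8/3 - 154*I*√7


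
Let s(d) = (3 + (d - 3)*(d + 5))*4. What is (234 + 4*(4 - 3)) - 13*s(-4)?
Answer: 446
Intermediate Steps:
s(d) = 12 + 4*(-3 + d)*(5 + d) (s(d) = (3 + (-3 + d)*(5 + d))*4 = 12 + 4*(-3 + d)*(5 + d))
(234 + 4*(4 - 3)) - 13*s(-4) = (234 + 4*(4 - 3)) - 13*(-48 + 4*(-4)² + 8*(-4)) = (234 + 4*1) - 13*(-48 + 4*16 - 32) = (234 + 4) - 13*(-48 + 64 - 32) = 238 - 13*(-16) = 238 + 208 = 446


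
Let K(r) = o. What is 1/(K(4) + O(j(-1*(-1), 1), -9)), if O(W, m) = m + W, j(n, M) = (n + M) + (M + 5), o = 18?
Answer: 1/17 ≈ 0.058824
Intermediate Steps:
K(r) = 18
j(n, M) = 5 + n + 2*M (j(n, M) = (M + n) + (5 + M) = 5 + n + 2*M)
O(W, m) = W + m
1/(K(4) + O(j(-1*(-1), 1), -9)) = 1/(18 + ((5 - 1*(-1) + 2*1) - 9)) = 1/(18 + ((5 + 1 + 2) - 9)) = 1/(18 + (8 - 9)) = 1/(18 - 1) = 1/17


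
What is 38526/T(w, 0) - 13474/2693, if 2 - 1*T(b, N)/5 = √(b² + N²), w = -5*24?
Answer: -55850089/794435 ≈ -70.302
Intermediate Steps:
w = -120
T(b, N) = 10 - 5*√(N² + b²) (T(b, N) = 10 - 5*√(b² + N²) = 10 - 5*√(N² + b²))
38526/T(w, 0) - 13474/2693 = 38526/(10 - 5*√(0² + (-120)²)) - 13474/2693 = 38526/(10 - 5*√(0 + 14400)) - 13474*1/2693 = 38526/(10 - 5*√14400) - 13474/2693 = 38526/(10 - 5*120) - 13474/2693 = 38526/(10 - 600) - 13474/2693 = 38526/(-590) - 13474/2693 = 38526*(-1/590) - 13474/2693 = -19263/295 - 13474/2693 = -55850089/794435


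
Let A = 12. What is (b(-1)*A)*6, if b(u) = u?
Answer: -72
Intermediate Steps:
(b(-1)*A)*6 = -1*12*6 = -12*6 = -72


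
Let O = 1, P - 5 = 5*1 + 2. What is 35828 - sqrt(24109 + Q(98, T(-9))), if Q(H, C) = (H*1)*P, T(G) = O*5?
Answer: 35828 - sqrt(25285) ≈ 35669.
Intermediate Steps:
P = 12 (P = 5 + (5*1 + 2) = 5 + (5 + 2) = 5 + 7 = 12)
T(G) = 5 (T(G) = 1*5 = 5)
Q(H, C) = 12*H (Q(H, C) = (H*1)*12 = H*12 = 12*H)
35828 - sqrt(24109 + Q(98, T(-9))) = 35828 - sqrt(24109 + 12*98) = 35828 - sqrt(24109 + 1176) = 35828 - sqrt(25285)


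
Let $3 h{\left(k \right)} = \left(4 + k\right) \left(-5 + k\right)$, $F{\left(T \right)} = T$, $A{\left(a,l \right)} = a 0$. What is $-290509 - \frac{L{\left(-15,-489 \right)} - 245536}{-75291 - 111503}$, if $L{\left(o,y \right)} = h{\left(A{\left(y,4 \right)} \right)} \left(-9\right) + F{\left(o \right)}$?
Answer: $- \frac{54265583637}{186794} \approx -2.9051 \cdot 10^{5}$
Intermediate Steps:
$A{\left(a,l \right)} = 0$
$h{\left(k \right)} = \frac{\left(-5 + k\right) \left(4 + k\right)}{3}$ ($h{\left(k \right)} = \frac{\left(4 + k\right) \left(-5 + k\right)}{3} = \frac{\left(-5 + k\right) \left(4 + k\right)}{3}$)
$L{\left(o,y \right)} = 60 + o$ ($L{\left(o,y \right)} = \left(- \frac{20}{3} - 0 + \frac{0^{2}}{3}\right) \left(-9\right) + o = \left(- \frac{20}{3} + 0 + \frac{1}{3} \cdot 0\right) \left(-9\right) + o = \left(- \frac{20}{3} + 0 + 0\right) \left(-9\right) + o = \left(- \frac{20}{3}\right) \left(-9\right) + o = 60 + o$)
$-290509 - \frac{L{\left(-15,-489 \right)} - 245536}{-75291 - 111503} = -290509 - \frac{\left(60 - 15\right) - 245536}{-75291 - 111503} = -290509 - \frac{45 - 245536}{-186794} = -290509 - \left(-245491\right) \left(- \frac{1}{186794}\right) = -290509 - \frac{245491}{186794} = - \frac{54265583637}{186794}$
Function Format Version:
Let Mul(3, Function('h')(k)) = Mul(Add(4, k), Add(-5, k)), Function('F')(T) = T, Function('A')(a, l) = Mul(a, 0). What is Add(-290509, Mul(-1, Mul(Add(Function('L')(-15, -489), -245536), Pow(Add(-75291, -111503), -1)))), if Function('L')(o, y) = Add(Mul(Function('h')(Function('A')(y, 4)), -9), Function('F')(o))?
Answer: Rational(-54265583637, 186794) ≈ -2.9051e+5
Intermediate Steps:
Function('A')(a, l) = 0
Function('h')(k) = Mul(Rational(1, 3), Add(-5, k), Add(4, k)) (Function('h')(k) = Mul(Rational(1, 3), Mul(Add(4, k), Add(-5, k))) = Mul(Rational(1, 3), Mul(Add(-5, k), Add(4, k))) = Mul(Rational(1, 3), Add(-5, k), Add(4, k)))
Function('L')(o, y) = Add(60, o) (Function('L')(o, y) = Add(Mul(Add(Rational(-20, 3), Mul(Rational(-1, 3), 0), Mul(Rational(1, 3), Pow(0, 2))), -9), o) = Add(Mul(Add(Rational(-20, 3), 0, Mul(Rational(1, 3), 0)), -9), o) = Add(Mul(Add(Rational(-20, 3), 0, 0), -9), o) = Add(Mul(Rational(-20, 3), -9), o) = Add(60, o))
Add(-290509, Mul(-1, Mul(Add(Function('L')(-15, -489), -245536), Pow(Add(-75291, -111503), -1)))) = Add(-290509, Mul(-1, Mul(Add(Add(60, -15), -245536), Pow(Add(-75291, -111503), -1)))) = Add(-290509, Mul(-1, Mul(Add(45, -245536), Pow(-186794, -1)))) = Add(-290509, Mul(-1, Mul(-245491, Rational(-1, 186794)))) = Add(-290509, Mul(-1, Rational(245491, 186794))) = Add(-290509, Rational(-245491, 186794)) = Rational(-54265583637, 186794)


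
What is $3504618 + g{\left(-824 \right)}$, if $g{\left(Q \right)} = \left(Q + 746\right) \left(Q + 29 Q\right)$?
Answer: $5432778$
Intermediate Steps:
$g{\left(Q \right)} = 30 Q \left(746 + Q\right)$ ($g{\left(Q \right)} = \left(746 + Q\right) 30 Q = 30 Q \left(746 + Q\right)$)
$3504618 + g{\left(-824 \right)} = 3504618 + 30 \left(-824\right) \left(746 - 824\right) = 3504618 + 30 \left(-824\right) \left(-78\right) = 3504618 + 1928160 = 5432778$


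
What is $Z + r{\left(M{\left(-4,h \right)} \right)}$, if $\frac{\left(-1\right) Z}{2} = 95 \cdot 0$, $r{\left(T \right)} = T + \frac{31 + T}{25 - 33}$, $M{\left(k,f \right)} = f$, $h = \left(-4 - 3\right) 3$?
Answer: $- \frac{89}{4} \approx -22.25$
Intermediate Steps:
$h = -21$ ($h = \left(-7\right) 3 = -21$)
$r{\left(T \right)} = - \frac{31}{8} + \frac{7 T}{8}$ ($r{\left(T \right)} = T + \frac{31 + T}{-8} = T + \left(31 + T\right) \left(- \frac{1}{8}\right) = T - \left(\frac{31}{8} + \frac{T}{8}\right) = - \frac{31}{8} + \frac{7 T}{8}$)
$Z = 0$ ($Z = - 2 \cdot 95 \cdot 0 = \left(-2\right) 0 = 0$)
$Z + r{\left(M{\left(-4,h \right)} \right)} = 0 + \left(- \frac{31}{8} + \frac{7}{8} \left(-21\right)\right) = 0 - \frac{89}{4} = - \frac{89}{4}$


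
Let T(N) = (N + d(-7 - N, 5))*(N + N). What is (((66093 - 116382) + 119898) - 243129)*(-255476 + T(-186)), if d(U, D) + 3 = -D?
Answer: 31807604160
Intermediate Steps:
d(U, D) = -3 - D
T(N) = 2*N*(-8 + N) (T(N) = (N + (-3 - 1*5))*(N + N) = (N + (-3 - 5))*(2*N) = (N - 8)*(2*N) = (-8 + N)*(2*N) = 2*N*(-8 + N))
(((66093 - 116382) + 119898) - 243129)*(-255476 + T(-186)) = (((66093 - 116382) + 119898) - 243129)*(-255476 + 2*(-186)*(-8 - 186)) = ((-50289 + 119898) - 243129)*(-255476 + 2*(-186)*(-194)) = (69609 - 243129)*(-255476 + 72168) = -173520*(-183308) = 31807604160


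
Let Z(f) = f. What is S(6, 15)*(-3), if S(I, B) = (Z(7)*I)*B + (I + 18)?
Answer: -1962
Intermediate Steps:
S(I, B) = 18 + I + 7*B*I (S(I, B) = (7*I)*B + (I + 18) = 7*B*I + (18 + I) = 18 + I + 7*B*I)
S(6, 15)*(-3) = (18 + 6 + 7*15*6)*(-3) = (18 + 6 + 630)*(-3) = 654*(-3) = -1962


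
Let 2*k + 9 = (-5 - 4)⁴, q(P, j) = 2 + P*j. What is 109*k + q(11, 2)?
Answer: 357108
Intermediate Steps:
k = 3276 (k = -9/2 + (-5 - 4)⁴/2 = -9/2 + (½)*(-9)⁴ = -9/2 + (½)*6561 = -9/2 + 6561/2 = 3276)
109*k + q(11, 2) = 109*3276 + (2 + 11*2) = 357084 + (2 + 22) = 357084 + 24 = 357108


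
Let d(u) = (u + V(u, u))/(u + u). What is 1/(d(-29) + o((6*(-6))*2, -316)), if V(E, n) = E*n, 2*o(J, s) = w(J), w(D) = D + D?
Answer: -1/86 ≈ -0.011628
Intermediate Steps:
w(D) = 2*D
o(J, s) = J (o(J, s) = (2*J)/2 = J)
d(u) = (u + u**2)/(2*u) (d(u) = (u + u*u)/(u + u) = (u + u**2)/((2*u)) = (u + u**2)*(1/(2*u)) = (u + u**2)/(2*u))
1/(d(-29) + o((6*(-6))*2, -316)) = 1/((1/2 + (1/2)*(-29)) + (6*(-6))*2) = 1/((1/2 - 29/2) - 36*2) = 1/(-14 - 72) = 1/(-86) = -1/86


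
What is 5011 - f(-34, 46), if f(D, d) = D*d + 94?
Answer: 6481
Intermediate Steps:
f(D, d) = 94 + D*d
5011 - f(-34, 46) = 5011 - (94 - 34*46) = 5011 - (94 - 1564) = 5011 - 1*(-1470) = 5011 + 1470 = 6481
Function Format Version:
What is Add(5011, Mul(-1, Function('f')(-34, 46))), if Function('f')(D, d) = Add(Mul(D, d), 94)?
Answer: 6481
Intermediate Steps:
Function('f')(D, d) = Add(94, Mul(D, d))
Add(5011, Mul(-1, Function('f')(-34, 46))) = Add(5011, Mul(-1, Add(94, Mul(-34, 46)))) = Add(5011, Mul(-1, Add(94, -1564))) = Add(5011, Mul(-1, -1470)) = Add(5011, 1470) = 6481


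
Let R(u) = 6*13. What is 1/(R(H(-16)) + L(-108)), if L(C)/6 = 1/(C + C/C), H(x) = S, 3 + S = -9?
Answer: 107/8340 ≈ 0.012830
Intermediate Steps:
S = -12 (S = -3 - 9 = -12)
H(x) = -12
R(u) = 78
L(C) = 6/(1 + C) (L(C) = 6/(C + C/C) = 6/(C + 1) = 6/(1 + C))
1/(R(H(-16)) + L(-108)) = 1/(78 + 6/(1 - 108)) = 1/(78 + 6/(-107)) = 1/(78 + 6*(-1/107)) = 1/(78 - 6/107) = 1/(8340/107) = 107/8340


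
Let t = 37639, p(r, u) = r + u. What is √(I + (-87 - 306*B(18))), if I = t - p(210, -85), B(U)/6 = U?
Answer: √4379 ≈ 66.174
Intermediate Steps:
B(U) = 6*U
I = 37514 (I = 37639 - (210 - 85) = 37639 - 1*125 = 37639 - 125 = 37514)
√(I + (-87 - 306*B(18))) = √(37514 + (-87 - 1836*18)) = √(37514 + (-87 - 306*108)) = √(37514 + (-87 - 33048)) = √(37514 - 33135) = √4379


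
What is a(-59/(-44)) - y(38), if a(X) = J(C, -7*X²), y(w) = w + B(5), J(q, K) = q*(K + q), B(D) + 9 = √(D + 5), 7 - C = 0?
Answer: -131849/1936 - √10 ≈ -71.266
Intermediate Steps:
C = 7 (C = 7 - 1*0 = 7 + 0 = 7)
B(D) = -9 + √(5 + D) (B(D) = -9 + √(D + 5) = -9 + √(5 + D))
y(w) = -9 + w + √10 (y(w) = w + (-9 + √(5 + 5)) = w + (-9 + √10) = -9 + w + √10)
a(X) = 49 - 49*X² (a(X) = 7*(-7*X² + 7) = 7*(7 - 7*X²) = 49 - 49*X²)
a(-59/(-44)) - y(38) = (49 - 49*(-59/(-44))²) - (-9 + 38 + √10) = (49 - 49*(-59*(-1/44))²) - (29 + √10) = (49 - 49*(59/44)²) + (-29 - √10) = (49 - 49*3481/1936) + (-29 - √10) = (49 - 170569/1936) + (-29 - √10) = -75705/1936 + (-29 - √10) = -131849/1936 - √10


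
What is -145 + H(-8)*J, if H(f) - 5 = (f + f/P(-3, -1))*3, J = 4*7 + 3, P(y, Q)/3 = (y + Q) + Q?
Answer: -3422/5 ≈ -684.40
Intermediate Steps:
P(y, Q) = 3*y + 6*Q (P(y, Q) = 3*((y + Q) + Q) = 3*((Q + y) + Q) = 3*(y + 2*Q) = 3*y + 6*Q)
J = 31 (J = 28 + 3 = 31)
H(f) = 5 + 14*f/5 (H(f) = 5 + (f + f/(3*(-3) + 6*(-1)))*3 = 5 + (f + f/(-9 - 6))*3 = 5 + (f + f/(-15))*3 = 5 + (f + f*(-1/15))*3 = 5 + (f - f/15)*3 = 5 + (14*f/15)*3 = 5 + 14*f/5)
-145 + H(-8)*J = -145 + (5 + (14/5)*(-8))*31 = -145 + (5 - 112/5)*31 = -145 - 87/5*31 = -145 - 2697/5 = -3422/5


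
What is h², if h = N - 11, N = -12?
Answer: 529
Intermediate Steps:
h = -23 (h = -12 - 11 = -23)
h² = (-23)² = 529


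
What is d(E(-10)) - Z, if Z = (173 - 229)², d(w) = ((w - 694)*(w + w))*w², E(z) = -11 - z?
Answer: -1746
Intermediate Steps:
d(w) = 2*w³*(-694 + w) (d(w) = ((-694 + w)*(2*w))*w² = (2*w*(-694 + w))*w² = 2*w³*(-694 + w))
Z = 3136 (Z = (-56)² = 3136)
d(E(-10)) - Z = 2*(-11 - 1*(-10))³*(-694 + (-11 - 1*(-10))) - 1*3136 = 2*(-11 + 10)³*(-694 + (-11 + 10)) - 3136 = 2*(-1)³*(-694 - 1) - 3136 = 2*(-1)*(-695) - 3136 = 1390 - 3136 = -1746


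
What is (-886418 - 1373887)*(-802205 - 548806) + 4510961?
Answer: 3053701429316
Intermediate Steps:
(-886418 - 1373887)*(-802205 - 548806) + 4510961 = -2260305*(-1351011) + 4510961 = 3053696918355 + 4510961 = 3053701429316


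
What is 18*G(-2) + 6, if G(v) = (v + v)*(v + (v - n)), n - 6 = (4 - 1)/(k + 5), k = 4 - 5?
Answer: 780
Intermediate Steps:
k = -1
n = 27/4 (n = 6 + (4 - 1)/(-1 + 5) = 6 + 3/4 = 6 + 3*(¼) = 6 + ¾ = 27/4 ≈ 6.7500)
G(v) = 2*v*(-27/4 + 2*v) (G(v) = (v + v)*(v + (v - 1*27/4)) = (2*v)*(v + (v - 27/4)) = (2*v)*(v + (-27/4 + v)) = (2*v)*(-27/4 + 2*v) = 2*v*(-27/4 + 2*v))
18*G(-2) + 6 = 18*((½)*(-2)*(-27 + 8*(-2))) + 6 = 18*((½)*(-2)*(-27 - 16)) + 6 = 18*((½)*(-2)*(-43)) + 6 = 18*43 + 6 = 774 + 6 = 780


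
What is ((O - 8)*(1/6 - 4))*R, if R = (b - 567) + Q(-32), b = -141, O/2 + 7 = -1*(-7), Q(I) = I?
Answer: -68080/3 ≈ -22693.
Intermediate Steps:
O = 0 (O = -14 + 2*(-1*(-7)) = -14 + 2*7 = -14 + 14 = 0)
R = -740 (R = (-141 - 567) - 32 = -708 - 32 = -740)
((O - 8)*(1/6 - 4))*R = ((0 - 8)*(1/6 - 4))*(-740) = -8*(⅙ - 4)*(-740) = -8*(-23/6)*(-740) = (92/3)*(-740) = -68080/3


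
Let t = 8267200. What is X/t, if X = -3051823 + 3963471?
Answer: 28489/258350 ≈ 0.11027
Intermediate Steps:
X = 911648
X/t = 911648/8267200 = 911648*(1/8267200) = 28489/258350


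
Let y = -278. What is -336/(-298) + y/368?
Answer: 10201/27416 ≈ 0.37208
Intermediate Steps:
-336/(-298) + y/368 = -336/(-298) - 278/368 = -336*(-1/298) - 278*1/368 = 168/149 - 139/184 = 10201/27416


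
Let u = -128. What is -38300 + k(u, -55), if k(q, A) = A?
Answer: -38355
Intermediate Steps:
-38300 + k(u, -55) = -38300 - 55 = -38355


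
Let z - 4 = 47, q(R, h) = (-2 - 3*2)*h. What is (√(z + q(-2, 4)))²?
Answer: 19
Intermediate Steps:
q(R, h) = -8*h (q(R, h) = (-2 - 6)*h = -8*h)
z = 51 (z = 4 + 47 = 51)
(√(z + q(-2, 4)))² = (√(51 - 8*4))² = (√(51 - 32))² = (√19)² = 19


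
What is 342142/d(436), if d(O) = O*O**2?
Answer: 171071/41440928 ≈ 0.0041281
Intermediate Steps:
d(O) = O**3
342142/d(436) = 342142/(436**3) = 342142/82881856 = 342142*(1/82881856) = 171071/41440928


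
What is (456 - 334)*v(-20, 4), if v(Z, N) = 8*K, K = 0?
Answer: 0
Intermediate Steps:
v(Z, N) = 0 (v(Z, N) = 8*0 = 0)
(456 - 334)*v(-20, 4) = (456 - 334)*0 = 122*0 = 0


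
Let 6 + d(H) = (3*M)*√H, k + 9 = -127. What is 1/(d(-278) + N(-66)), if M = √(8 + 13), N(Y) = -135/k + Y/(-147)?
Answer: -202432328/2334254975761 - 133226688*I*√5838/2334254975761 ≈ -8.6722e-5 - 0.0043609*I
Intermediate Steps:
k = -136 (k = -9 - 127 = -136)
N(Y) = 135/136 - Y/147 (N(Y) = -135/(-136) + Y/(-147) = -135*(-1/136) + Y*(-1/147) = 135/136 - Y/147)
M = √21 ≈ 4.5826
d(H) = -6 + 3*√21*√H (d(H) = -6 + (3*√21)*√H = -6 + 3*√21*√H)
1/(d(-278) + N(-66)) = 1/((-6 + 3*√21*√(-278)) + (135/136 - 1/147*(-66))) = 1/((-6 + 3*√21*(I*√278)) + (135/136 + 22/49)) = 1/((-6 + 3*I*√5838) + 9607/6664) = 1/(-30377/6664 + 3*I*√5838)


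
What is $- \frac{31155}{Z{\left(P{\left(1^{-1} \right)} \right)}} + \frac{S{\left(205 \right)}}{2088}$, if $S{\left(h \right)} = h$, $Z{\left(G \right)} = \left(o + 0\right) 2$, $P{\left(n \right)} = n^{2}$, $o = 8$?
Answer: $- \frac{8131045}{4176} \approx -1947.1$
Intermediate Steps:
$Z{\left(G \right)} = 16$ ($Z{\left(G \right)} = \left(8 + 0\right) 2 = 8 \cdot 2 = 16$)
$- \frac{31155}{Z{\left(P{\left(1^{-1} \right)} \right)}} + \frac{S{\left(205 \right)}}{2088} = - \frac{31155}{16} + \frac{205}{2088} = - \frac{8131045}{4176}$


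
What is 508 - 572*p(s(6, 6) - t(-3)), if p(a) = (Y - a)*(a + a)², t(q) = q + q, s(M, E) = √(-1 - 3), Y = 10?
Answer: -402180 - 73216*I ≈ -4.0218e+5 - 73216.0*I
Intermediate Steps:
s(M, E) = 2*I (s(M, E) = √(-4) = 2*I)
t(q) = 2*q
p(a) = 4*a²*(10 - a) (p(a) = (10 - a)*(a + a)² = (10 - a)*(2*a)² = (10 - a)*(4*a²) = 4*a²*(10 - a))
508 - 572*p(s(6, 6) - t(-3)) = 508 - 2288*(2*I - 2*(-3))²*(10 - (2*I - 2*(-3))) = 508 - 2288*(2*I - 1*(-6))²*(10 - (2*I - 1*(-6))) = 508 - 2288*(2*I + 6)²*(10 - (2*I + 6)) = 508 - 2288*(6 + 2*I)²*(10 - (6 + 2*I)) = 508 - 2288*(6 + 2*I)²*(10 + (-6 - 2*I)) = 508 - 2288*(6 + 2*I)²*(4 - 2*I)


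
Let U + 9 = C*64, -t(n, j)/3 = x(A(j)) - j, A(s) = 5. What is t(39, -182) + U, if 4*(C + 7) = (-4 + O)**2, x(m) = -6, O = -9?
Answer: 1719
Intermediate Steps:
t(n, j) = 18 + 3*j (t(n, j) = -3*(-6 - j) = 18 + 3*j)
C = 141/4 (C = -7 + (-4 - 9)**2/4 = -7 + (1/4)*(-13)**2 = -7 + (1/4)*169 = -7 + 169/4 = 141/4 ≈ 35.250)
U = 2247 (U = -9 + (141/4)*64 = -9 + 2256 = 2247)
t(39, -182) + U = (18 + 3*(-182)) + 2247 = (18 - 546) + 2247 = -528 + 2247 = 1719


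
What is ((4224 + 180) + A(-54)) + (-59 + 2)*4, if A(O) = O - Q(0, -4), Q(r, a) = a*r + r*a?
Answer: 4122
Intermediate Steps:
Q(r, a) = 2*a*r (Q(r, a) = a*r + a*r = 2*a*r)
A(O) = O (A(O) = O - 2*(-4)*0 = O - 1*0 = O + 0 = O)
((4224 + 180) + A(-54)) + (-59 + 2)*4 = ((4224 + 180) - 54) + (-59 + 2)*4 = (4404 - 54) - 57*4 = 4350 - 228 = 4122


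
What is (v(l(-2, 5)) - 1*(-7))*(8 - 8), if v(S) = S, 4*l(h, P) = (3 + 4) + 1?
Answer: 0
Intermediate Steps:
l(h, P) = 2 (l(h, P) = ((3 + 4) + 1)/4 = (7 + 1)/4 = (¼)*8 = 2)
(v(l(-2, 5)) - 1*(-7))*(8 - 8) = (2 - 1*(-7))*(8 - 8) = (2 + 7)*0 = 9*0 = 0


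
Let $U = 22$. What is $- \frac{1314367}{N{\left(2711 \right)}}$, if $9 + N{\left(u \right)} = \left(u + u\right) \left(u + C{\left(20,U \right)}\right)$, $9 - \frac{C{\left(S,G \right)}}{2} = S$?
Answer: $- \frac{1314367}{14579749} \approx -0.09015$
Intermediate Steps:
$C{\left(S,G \right)} = 18 - 2 S$
$N{\left(u \right)} = -9 + 2 u \left(-22 + u\right)$ ($N{\left(u \right)} = -9 + \left(u + u\right) \left(u + \left(18 - 40\right)\right) = -9 + 2 u \left(u + \left(18 - 40\right)\right) = -9 + 2 u \left(u - 22\right) = -9 + 2 u \left(-22 + u\right)$)
$- \frac{1314367}{N{\left(2711 \right)}} = - \frac{1314367}{-9 - 119284 + 2 \cdot 2711^{2}} = - \frac{1314367}{-9 - 119284 + 2 \cdot 7349521} = - \frac{1314367}{-9 - 119284 + 14699042} = - \frac{1314367}{14579749}$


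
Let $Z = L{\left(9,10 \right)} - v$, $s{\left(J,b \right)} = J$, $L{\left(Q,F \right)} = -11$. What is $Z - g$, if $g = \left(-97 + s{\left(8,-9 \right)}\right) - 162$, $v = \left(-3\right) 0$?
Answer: $240$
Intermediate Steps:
$v = 0$
$g = -251$ ($g = \left(-97 + 8\right) - 162 = -89 - 162 = -251$)
$Z = -11$ ($Z = -11 - 0 = -11 + 0 = -11$)
$Z - g = -11 - -251 = -11 + 251 = 240$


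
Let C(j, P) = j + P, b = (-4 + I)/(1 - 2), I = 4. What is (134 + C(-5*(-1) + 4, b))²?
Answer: 20449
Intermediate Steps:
b = 0 (b = (-4 + 4)/(1 - 2) = 0/(-1) = 0*(-1) = 0)
C(j, P) = P + j
(134 + C(-5*(-1) + 4, b))² = (134 + (0 + (-5*(-1) + 4)))² = (134 + (0 + (5 + 4)))² = (134 + (0 + 9))² = (134 + 9)² = 143² = 20449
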